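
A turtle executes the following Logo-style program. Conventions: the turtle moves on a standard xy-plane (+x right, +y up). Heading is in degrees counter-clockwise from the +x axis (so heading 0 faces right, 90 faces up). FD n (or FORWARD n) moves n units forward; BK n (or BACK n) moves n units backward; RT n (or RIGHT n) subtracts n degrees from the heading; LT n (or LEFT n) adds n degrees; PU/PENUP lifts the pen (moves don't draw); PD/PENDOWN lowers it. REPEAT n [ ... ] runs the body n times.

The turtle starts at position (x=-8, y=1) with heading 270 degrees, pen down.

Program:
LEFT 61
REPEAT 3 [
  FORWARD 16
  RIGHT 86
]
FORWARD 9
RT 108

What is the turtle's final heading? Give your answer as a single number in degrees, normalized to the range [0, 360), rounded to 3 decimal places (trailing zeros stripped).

Answer: 325

Derivation:
Executing turtle program step by step:
Start: pos=(-8,1), heading=270, pen down
LT 61: heading 270 -> 331
REPEAT 3 [
  -- iteration 1/3 --
  FD 16: (-8,1) -> (5.994,-6.757) [heading=331, draw]
  RT 86: heading 331 -> 245
  -- iteration 2/3 --
  FD 16: (5.994,-6.757) -> (-0.768,-21.258) [heading=245, draw]
  RT 86: heading 245 -> 159
  -- iteration 3/3 --
  FD 16: (-0.768,-21.258) -> (-15.705,-15.524) [heading=159, draw]
  RT 86: heading 159 -> 73
]
FD 9: (-15.705,-15.524) -> (-13.074,-6.917) [heading=73, draw]
RT 108: heading 73 -> 325
Final: pos=(-13.074,-6.917), heading=325, 4 segment(s) drawn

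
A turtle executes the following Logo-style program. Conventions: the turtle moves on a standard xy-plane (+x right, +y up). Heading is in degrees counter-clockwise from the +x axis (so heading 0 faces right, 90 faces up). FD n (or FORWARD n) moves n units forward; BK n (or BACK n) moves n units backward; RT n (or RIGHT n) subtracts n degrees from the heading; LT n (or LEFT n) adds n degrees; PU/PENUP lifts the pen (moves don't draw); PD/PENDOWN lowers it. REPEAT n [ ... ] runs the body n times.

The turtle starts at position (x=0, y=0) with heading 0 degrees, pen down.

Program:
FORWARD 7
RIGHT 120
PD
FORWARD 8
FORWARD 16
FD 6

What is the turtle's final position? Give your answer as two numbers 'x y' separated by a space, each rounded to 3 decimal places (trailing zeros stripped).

Executing turtle program step by step:
Start: pos=(0,0), heading=0, pen down
FD 7: (0,0) -> (7,0) [heading=0, draw]
RT 120: heading 0 -> 240
PD: pen down
FD 8: (7,0) -> (3,-6.928) [heading=240, draw]
FD 16: (3,-6.928) -> (-5,-20.785) [heading=240, draw]
FD 6: (-5,-20.785) -> (-8,-25.981) [heading=240, draw]
Final: pos=(-8,-25.981), heading=240, 4 segment(s) drawn

Answer: -8 -25.981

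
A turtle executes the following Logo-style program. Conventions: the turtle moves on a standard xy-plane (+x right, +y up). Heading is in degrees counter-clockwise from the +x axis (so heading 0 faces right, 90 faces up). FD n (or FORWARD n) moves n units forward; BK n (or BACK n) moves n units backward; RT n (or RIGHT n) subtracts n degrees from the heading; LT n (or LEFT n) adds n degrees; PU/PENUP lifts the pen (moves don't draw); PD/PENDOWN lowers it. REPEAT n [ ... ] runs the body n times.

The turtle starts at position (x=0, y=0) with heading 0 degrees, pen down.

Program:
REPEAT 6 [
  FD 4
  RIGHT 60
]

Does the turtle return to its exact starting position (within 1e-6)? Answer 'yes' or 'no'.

Answer: yes

Derivation:
Executing turtle program step by step:
Start: pos=(0,0), heading=0, pen down
REPEAT 6 [
  -- iteration 1/6 --
  FD 4: (0,0) -> (4,0) [heading=0, draw]
  RT 60: heading 0 -> 300
  -- iteration 2/6 --
  FD 4: (4,0) -> (6,-3.464) [heading=300, draw]
  RT 60: heading 300 -> 240
  -- iteration 3/6 --
  FD 4: (6,-3.464) -> (4,-6.928) [heading=240, draw]
  RT 60: heading 240 -> 180
  -- iteration 4/6 --
  FD 4: (4,-6.928) -> (0,-6.928) [heading=180, draw]
  RT 60: heading 180 -> 120
  -- iteration 5/6 --
  FD 4: (0,-6.928) -> (-2,-3.464) [heading=120, draw]
  RT 60: heading 120 -> 60
  -- iteration 6/6 --
  FD 4: (-2,-3.464) -> (0,0) [heading=60, draw]
  RT 60: heading 60 -> 0
]
Final: pos=(0,0), heading=0, 6 segment(s) drawn

Start position: (0, 0)
Final position: (0, 0)
Distance = 0; < 1e-6 -> CLOSED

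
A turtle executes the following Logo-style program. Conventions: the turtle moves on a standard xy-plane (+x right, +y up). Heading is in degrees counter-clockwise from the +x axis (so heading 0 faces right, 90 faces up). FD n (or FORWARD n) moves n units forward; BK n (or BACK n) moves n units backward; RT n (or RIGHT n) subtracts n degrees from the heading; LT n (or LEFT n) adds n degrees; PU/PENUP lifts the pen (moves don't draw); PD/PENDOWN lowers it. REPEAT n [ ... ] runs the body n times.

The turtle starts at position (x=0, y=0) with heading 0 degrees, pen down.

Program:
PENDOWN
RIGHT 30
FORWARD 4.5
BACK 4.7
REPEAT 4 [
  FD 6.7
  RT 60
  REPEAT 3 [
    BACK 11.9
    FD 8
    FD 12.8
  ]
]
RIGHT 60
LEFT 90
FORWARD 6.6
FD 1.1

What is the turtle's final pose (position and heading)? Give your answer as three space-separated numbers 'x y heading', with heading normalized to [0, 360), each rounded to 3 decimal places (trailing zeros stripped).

Executing turtle program step by step:
Start: pos=(0,0), heading=0, pen down
PD: pen down
RT 30: heading 0 -> 330
FD 4.5: (0,0) -> (3.897,-2.25) [heading=330, draw]
BK 4.7: (3.897,-2.25) -> (-0.173,0.1) [heading=330, draw]
REPEAT 4 [
  -- iteration 1/4 --
  FD 6.7: (-0.173,0.1) -> (5.629,-3.25) [heading=330, draw]
  RT 60: heading 330 -> 270
  REPEAT 3 [
    -- iteration 1/3 --
    BK 11.9: (5.629,-3.25) -> (5.629,8.65) [heading=270, draw]
    FD 8: (5.629,8.65) -> (5.629,0.65) [heading=270, draw]
    FD 12.8: (5.629,0.65) -> (5.629,-12.15) [heading=270, draw]
    -- iteration 2/3 --
    BK 11.9: (5.629,-12.15) -> (5.629,-0.25) [heading=270, draw]
    FD 8: (5.629,-0.25) -> (5.629,-8.25) [heading=270, draw]
    FD 12.8: (5.629,-8.25) -> (5.629,-21.05) [heading=270, draw]
    -- iteration 3/3 --
    BK 11.9: (5.629,-21.05) -> (5.629,-9.15) [heading=270, draw]
    FD 8: (5.629,-9.15) -> (5.629,-17.15) [heading=270, draw]
    FD 12.8: (5.629,-17.15) -> (5.629,-29.95) [heading=270, draw]
  ]
  -- iteration 2/4 --
  FD 6.7: (5.629,-29.95) -> (5.629,-36.65) [heading=270, draw]
  RT 60: heading 270 -> 210
  REPEAT 3 [
    -- iteration 1/3 --
    BK 11.9: (5.629,-36.65) -> (15.935,-30.7) [heading=210, draw]
    FD 8: (15.935,-30.7) -> (9.007,-34.7) [heading=210, draw]
    FD 12.8: (9.007,-34.7) -> (-2.078,-41.1) [heading=210, draw]
    -- iteration 2/3 --
    BK 11.9: (-2.078,-41.1) -> (8.227,-35.15) [heading=210, draw]
    FD 8: (8.227,-35.15) -> (1.299,-39.15) [heading=210, draw]
    FD 12.8: (1.299,-39.15) -> (-9.786,-45.55) [heading=210, draw]
    -- iteration 3/3 --
    BK 11.9: (-9.786,-45.55) -> (0.52,-39.6) [heading=210, draw]
    FD 8: (0.52,-39.6) -> (-6.409,-43.6) [heading=210, draw]
    FD 12.8: (-6.409,-43.6) -> (-17.494,-50) [heading=210, draw]
  ]
  -- iteration 3/4 --
  FD 6.7: (-17.494,-50) -> (-23.296,-53.35) [heading=210, draw]
  RT 60: heading 210 -> 150
  REPEAT 3 [
    -- iteration 1/3 --
    BK 11.9: (-23.296,-53.35) -> (-12.99,-59.3) [heading=150, draw]
    FD 8: (-12.99,-59.3) -> (-19.919,-55.3) [heading=150, draw]
    FD 12.8: (-19.919,-55.3) -> (-31.004,-48.9) [heading=150, draw]
    -- iteration 2/3 --
    BK 11.9: (-31.004,-48.9) -> (-20.698,-54.85) [heading=150, draw]
    FD 8: (-20.698,-54.85) -> (-27.626,-50.85) [heading=150, draw]
    FD 12.8: (-27.626,-50.85) -> (-38.711,-44.45) [heading=150, draw]
    -- iteration 3/3 --
    BK 11.9: (-38.711,-44.45) -> (-28.406,-50.4) [heading=150, draw]
    FD 8: (-28.406,-50.4) -> (-35.334,-46.4) [heading=150, draw]
    FD 12.8: (-35.334,-46.4) -> (-46.419,-40) [heading=150, draw]
  ]
  -- iteration 4/4 --
  FD 6.7: (-46.419,-40) -> (-52.221,-36.65) [heading=150, draw]
  RT 60: heading 150 -> 90
  REPEAT 3 [
    -- iteration 1/3 --
    BK 11.9: (-52.221,-36.65) -> (-52.221,-48.55) [heading=90, draw]
    FD 8: (-52.221,-48.55) -> (-52.221,-40.55) [heading=90, draw]
    FD 12.8: (-52.221,-40.55) -> (-52.221,-27.75) [heading=90, draw]
    -- iteration 2/3 --
    BK 11.9: (-52.221,-27.75) -> (-52.221,-39.65) [heading=90, draw]
    FD 8: (-52.221,-39.65) -> (-52.221,-31.65) [heading=90, draw]
    FD 12.8: (-52.221,-31.65) -> (-52.221,-18.85) [heading=90, draw]
    -- iteration 3/3 --
    BK 11.9: (-52.221,-18.85) -> (-52.221,-30.75) [heading=90, draw]
    FD 8: (-52.221,-30.75) -> (-52.221,-22.75) [heading=90, draw]
    FD 12.8: (-52.221,-22.75) -> (-52.221,-9.95) [heading=90, draw]
  ]
]
RT 60: heading 90 -> 30
LT 90: heading 30 -> 120
FD 6.6: (-52.221,-9.95) -> (-55.521,-4.234) [heading=120, draw]
FD 1.1: (-55.521,-4.234) -> (-56.071,-3.282) [heading=120, draw]
Final: pos=(-56.071,-3.282), heading=120, 44 segment(s) drawn

Answer: -56.071 -3.282 120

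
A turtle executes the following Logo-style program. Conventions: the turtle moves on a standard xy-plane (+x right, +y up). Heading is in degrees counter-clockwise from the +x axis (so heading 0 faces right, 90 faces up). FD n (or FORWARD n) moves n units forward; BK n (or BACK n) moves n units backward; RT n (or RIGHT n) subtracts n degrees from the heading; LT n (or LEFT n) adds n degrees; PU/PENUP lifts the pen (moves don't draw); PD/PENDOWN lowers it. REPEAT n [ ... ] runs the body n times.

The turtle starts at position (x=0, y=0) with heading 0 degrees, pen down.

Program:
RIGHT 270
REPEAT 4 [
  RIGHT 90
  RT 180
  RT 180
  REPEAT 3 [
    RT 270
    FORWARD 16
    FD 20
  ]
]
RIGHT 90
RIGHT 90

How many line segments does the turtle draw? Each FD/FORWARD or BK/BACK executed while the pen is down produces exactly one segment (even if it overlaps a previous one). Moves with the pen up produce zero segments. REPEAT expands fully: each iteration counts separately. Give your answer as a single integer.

Executing turtle program step by step:
Start: pos=(0,0), heading=0, pen down
RT 270: heading 0 -> 90
REPEAT 4 [
  -- iteration 1/4 --
  RT 90: heading 90 -> 0
  RT 180: heading 0 -> 180
  RT 180: heading 180 -> 0
  REPEAT 3 [
    -- iteration 1/3 --
    RT 270: heading 0 -> 90
    FD 16: (0,0) -> (0,16) [heading=90, draw]
    FD 20: (0,16) -> (0,36) [heading=90, draw]
    -- iteration 2/3 --
    RT 270: heading 90 -> 180
    FD 16: (0,36) -> (-16,36) [heading=180, draw]
    FD 20: (-16,36) -> (-36,36) [heading=180, draw]
    -- iteration 3/3 --
    RT 270: heading 180 -> 270
    FD 16: (-36,36) -> (-36,20) [heading=270, draw]
    FD 20: (-36,20) -> (-36,0) [heading=270, draw]
  ]
  -- iteration 2/4 --
  RT 90: heading 270 -> 180
  RT 180: heading 180 -> 0
  RT 180: heading 0 -> 180
  REPEAT 3 [
    -- iteration 1/3 --
    RT 270: heading 180 -> 270
    FD 16: (-36,0) -> (-36,-16) [heading=270, draw]
    FD 20: (-36,-16) -> (-36,-36) [heading=270, draw]
    -- iteration 2/3 --
    RT 270: heading 270 -> 0
    FD 16: (-36,-36) -> (-20,-36) [heading=0, draw]
    FD 20: (-20,-36) -> (0,-36) [heading=0, draw]
    -- iteration 3/3 --
    RT 270: heading 0 -> 90
    FD 16: (0,-36) -> (0,-20) [heading=90, draw]
    FD 20: (0,-20) -> (0,0) [heading=90, draw]
  ]
  -- iteration 3/4 --
  RT 90: heading 90 -> 0
  RT 180: heading 0 -> 180
  RT 180: heading 180 -> 0
  REPEAT 3 [
    -- iteration 1/3 --
    RT 270: heading 0 -> 90
    FD 16: (0,0) -> (0,16) [heading=90, draw]
    FD 20: (0,16) -> (0,36) [heading=90, draw]
    -- iteration 2/3 --
    RT 270: heading 90 -> 180
    FD 16: (0,36) -> (-16,36) [heading=180, draw]
    FD 20: (-16,36) -> (-36,36) [heading=180, draw]
    -- iteration 3/3 --
    RT 270: heading 180 -> 270
    FD 16: (-36,36) -> (-36,20) [heading=270, draw]
    FD 20: (-36,20) -> (-36,0) [heading=270, draw]
  ]
  -- iteration 4/4 --
  RT 90: heading 270 -> 180
  RT 180: heading 180 -> 0
  RT 180: heading 0 -> 180
  REPEAT 3 [
    -- iteration 1/3 --
    RT 270: heading 180 -> 270
    FD 16: (-36,0) -> (-36,-16) [heading=270, draw]
    FD 20: (-36,-16) -> (-36,-36) [heading=270, draw]
    -- iteration 2/3 --
    RT 270: heading 270 -> 0
    FD 16: (-36,-36) -> (-20,-36) [heading=0, draw]
    FD 20: (-20,-36) -> (0,-36) [heading=0, draw]
    -- iteration 3/3 --
    RT 270: heading 0 -> 90
    FD 16: (0,-36) -> (0,-20) [heading=90, draw]
    FD 20: (0,-20) -> (0,0) [heading=90, draw]
  ]
]
RT 90: heading 90 -> 0
RT 90: heading 0 -> 270
Final: pos=(0,0), heading=270, 24 segment(s) drawn
Segments drawn: 24

Answer: 24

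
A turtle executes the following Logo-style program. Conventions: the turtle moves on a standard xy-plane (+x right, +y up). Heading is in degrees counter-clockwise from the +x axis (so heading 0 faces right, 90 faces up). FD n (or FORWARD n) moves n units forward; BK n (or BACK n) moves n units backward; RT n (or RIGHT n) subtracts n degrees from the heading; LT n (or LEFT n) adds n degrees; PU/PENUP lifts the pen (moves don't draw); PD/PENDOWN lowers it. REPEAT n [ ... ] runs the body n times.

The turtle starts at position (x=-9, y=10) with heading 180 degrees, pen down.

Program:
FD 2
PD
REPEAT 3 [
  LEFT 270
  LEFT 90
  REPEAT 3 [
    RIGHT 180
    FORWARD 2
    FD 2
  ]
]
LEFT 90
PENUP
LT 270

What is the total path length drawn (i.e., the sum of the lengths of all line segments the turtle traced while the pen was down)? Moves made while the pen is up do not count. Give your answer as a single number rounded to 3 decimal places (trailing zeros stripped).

Executing turtle program step by step:
Start: pos=(-9,10), heading=180, pen down
FD 2: (-9,10) -> (-11,10) [heading=180, draw]
PD: pen down
REPEAT 3 [
  -- iteration 1/3 --
  LT 270: heading 180 -> 90
  LT 90: heading 90 -> 180
  REPEAT 3 [
    -- iteration 1/3 --
    RT 180: heading 180 -> 0
    FD 2: (-11,10) -> (-9,10) [heading=0, draw]
    FD 2: (-9,10) -> (-7,10) [heading=0, draw]
    -- iteration 2/3 --
    RT 180: heading 0 -> 180
    FD 2: (-7,10) -> (-9,10) [heading=180, draw]
    FD 2: (-9,10) -> (-11,10) [heading=180, draw]
    -- iteration 3/3 --
    RT 180: heading 180 -> 0
    FD 2: (-11,10) -> (-9,10) [heading=0, draw]
    FD 2: (-9,10) -> (-7,10) [heading=0, draw]
  ]
  -- iteration 2/3 --
  LT 270: heading 0 -> 270
  LT 90: heading 270 -> 0
  REPEAT 3 [
    -- iteration 1/3 --
    RT 180: heading 0 -> 180
    FD 2: (-7,10) -> (-9,10) [heading=180, draw]
    FD 2: (-9,10) -> (-11,10) [heading=180, draw]
    -- iteration 2/3 --
    RT 180: heading 180 -> 0
    FD 2: (-11,10) -> (-9,10) [heading=0, draw]
    FD 2: (-9,10) -> (-7,10) [heading=0, draw]
    -- iteration 3/3 --
    RT 180: heading 0 -> 180
    FD 2: (-7,10) -> (-9,10) [heading=180, draw]
    FD 2: (-9,10) -> (-11,10) [heading=180, draw]
  ]
  -- iteration 3/3 --
  LT 270: heading 180 -> 90
  LT 90: heading 90 -> 180
  REPEAT 3 [
    -- iteration 1/3 --
    RT 180: heading 180 -> 0
    FD 2: (-11,10) -> (-9,10) [heading=0, draw]
    FD 2: (-9,10) -> (-7,10) [heading=0, draw]
    -- iteration 2/3 --
    RT 180: heading 0 -> 180
    FD 2: (-7,10) -> (-9,10) [heading=180, draw]
    FD 2: (-9,10) -> (-11,10) [heading=180, draw]
    -- iteration 3/3 --
    RT 180: heading 180 -> 0
    FD 2: (-11,10) -> (-9,10) [heading=0, draw]
    FD 2: (-9,10) -> (-7,10) [heading=0, draw]
  ]
]
LT 90: heading 0 -> 90
PU: pen up
LT 270: heading 90 -> 0
Final: pos=(-7,10), heading=0, 19 segment(s) drawn

Segment lengths:
  seg 1: (-9,10) -> (-11,10), length = 2
  seg 2: (-11,10) -> (-9,10), length = 2
  seg 3: (-9,10) -> (-7,10), length = 2
  seg 4: (-7,10) -> (-9,10), length = 2
  seg 5: (-9,10) -> (-11,10), length = 2
  seg 6: (-11,10) -> (-9,10), length = 2
  seg 7: (-9,10) -> (-7,10), length = 2
  seg 8: (-7,10) -> (-9,10), length = 2
  seg 9: (-9,10) -> (-11,10), length = 2
  seg 10: (-11,10) -> (-9,10), length = 2
  seg 11: (-9,10) -> (-7,10), length = 2
  seg 12: (-7,10) -> (-9,10), length = 2
  seg 13: (-9,10) -> (-11,10), length = 2
  seg 14: (-11,10) -> (-9,10), length = 2
  seg 15: (-9,10) -> (-7,10), length = 2
  seg 16: (-7,10) -> (-9,10), length = 2
  seg 17: (-9,10) -> (-11,10), length = 2
  seg 18: (-11,10) -> (-9,10), length = 2
  seg 19: (-9,10) -> (-7,10), length = 2
Total = 38

Answer: 38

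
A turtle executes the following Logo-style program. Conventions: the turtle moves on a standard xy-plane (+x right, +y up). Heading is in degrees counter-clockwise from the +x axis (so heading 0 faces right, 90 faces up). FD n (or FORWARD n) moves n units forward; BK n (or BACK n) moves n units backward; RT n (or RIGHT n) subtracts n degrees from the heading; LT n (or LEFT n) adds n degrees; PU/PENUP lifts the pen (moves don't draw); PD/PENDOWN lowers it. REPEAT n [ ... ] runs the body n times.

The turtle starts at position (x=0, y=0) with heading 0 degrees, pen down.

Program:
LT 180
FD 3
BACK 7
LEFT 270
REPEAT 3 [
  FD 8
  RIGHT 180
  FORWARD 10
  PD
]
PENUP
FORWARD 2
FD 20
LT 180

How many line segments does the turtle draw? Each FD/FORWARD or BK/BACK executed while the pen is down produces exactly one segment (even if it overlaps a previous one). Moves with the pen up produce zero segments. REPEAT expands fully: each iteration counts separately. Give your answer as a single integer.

Executing turtle program step by step:
Start: pos=(0,0), heading=0, pen down
LT 180: heading 0 -> 180
FD 3: (0,0) -> (-3,0) [heading=180, draw]
BK 7: (-3,0) -> (4,0) [heading=180, draw]
LT 270: heading 180 -> 90
REPEAT 3 [
  -- iteration 1/3 --
  FD 8: (4,0) -> (4,8) [heading=90, draw]
  RT 180: heading 90 -> 270
  FD 10: (4,8) -> (4,-2) [heading=270, draw]
  PD: pen down
  -- iteration 2/3 --
  FD 8: (4,-2) -> (4,-10) [heading=270, draw]
  RT 180: heading 270 -> 90
  FD 10: (4,-10) -> (4,0) [heading=90, draw]
  PD: pen down
  -- iteration 3/3 --
  FD 8: (4,0) -> (4,8) [heading=90, draw]
  RT 180: heading 90 -> 270
  FD 10: (4,8) -> (4,-2) [heading=270, draw]
  PD: pen down
]
PU: pen up
FD 2: (4,-2) -> (4,-4) [heading=270, move]
FD 20: (4,-4) -> (4,-24) [heading=270, move]
LT 180: heading 270 -> 90
Final: pos=(4,-24), heading=90, 8 segment(s) drawn
Segments drawn: 8

Answer: 8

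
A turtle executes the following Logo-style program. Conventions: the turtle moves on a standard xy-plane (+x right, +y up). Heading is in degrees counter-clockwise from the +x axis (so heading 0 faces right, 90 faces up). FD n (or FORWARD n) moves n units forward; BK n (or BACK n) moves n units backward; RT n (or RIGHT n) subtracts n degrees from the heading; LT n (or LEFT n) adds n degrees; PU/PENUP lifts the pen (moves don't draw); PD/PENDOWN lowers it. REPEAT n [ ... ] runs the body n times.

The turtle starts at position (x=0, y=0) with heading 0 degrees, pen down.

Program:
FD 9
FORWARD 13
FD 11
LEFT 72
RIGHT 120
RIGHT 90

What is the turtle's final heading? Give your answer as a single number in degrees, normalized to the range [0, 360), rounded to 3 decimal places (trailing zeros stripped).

Answer: 222

Derivation:
Executing turtle program step by step:
Start: pos=(0,0), heading=0, pen down
FD 9: (0,0) -> (9,0) [heading=0, draw]
FD 13: (9,0) -> (22,0) [heading=0, draw]
FD 11: (22,0) -> (33,0) [heading=0, draw]
LT 72: heading 0 -> 72
RT 120: heading 72 -> 312
RT 90: heading 312 -> 222
Final: pos=(33,0), heading=222, 3 segment(s) drawn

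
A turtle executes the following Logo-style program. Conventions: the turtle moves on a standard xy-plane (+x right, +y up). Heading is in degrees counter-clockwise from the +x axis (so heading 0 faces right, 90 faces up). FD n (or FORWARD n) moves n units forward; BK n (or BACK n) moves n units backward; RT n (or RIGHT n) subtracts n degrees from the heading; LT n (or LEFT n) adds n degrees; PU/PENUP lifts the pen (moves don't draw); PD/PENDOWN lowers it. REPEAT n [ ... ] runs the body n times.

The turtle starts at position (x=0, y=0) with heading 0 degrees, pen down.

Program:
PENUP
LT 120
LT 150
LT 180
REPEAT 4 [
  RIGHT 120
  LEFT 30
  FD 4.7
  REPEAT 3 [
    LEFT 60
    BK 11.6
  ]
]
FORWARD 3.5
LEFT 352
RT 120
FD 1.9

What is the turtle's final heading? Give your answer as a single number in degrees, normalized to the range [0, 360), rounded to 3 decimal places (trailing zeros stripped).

Answer: 322

Derivation:
Executing turtle program step by step:
Start: pos=(0,0), heading=0, pen down
PU: pen up
LT 120: heading 0 -> 120
LT 150: heading 120 -> 270
LT 180: heading 270 -> 90
REPEAT 4 [
  -- iteration 1/4 --
  RT 120: heading 90 -> 330
  LT 30: heading 330 -> 0
  FD 4.7: (0,0) -> (4.7,0) [heading=0, move]
  REPEAT 3 [
    -- iteration 1/3 --
    LT 60: heading 0 -> 60
    BK 11.6: (4.7,0) -> (-1.1,-10.046) [heading=60, move]
    -- iteration 2/3 --
    LT 60: heading 60 -> 120
    BK 11.6: (-1.1,-10.046) -> (4.7,-20.092) [heading=120, move]
    -- iteration 3/3 --
    LT 60: heading 120 -> 180
    BK 11.6: (4.7,-20.092) -> (16.3,-20.092) [heading=180, move]
  ]
  -- iteration 2/4 --
  RT 120: heading 180 -> 60
  LT 30: heading 60 -> 90
  FD 4.7: (16.3,-20.092) -> (16.3,-15.392) [heading=90, move]
  REPEAT 3 [
    -- iteration 1/3 --
    LT 60: heading 90 -> 150
    BK 11.6: (16.3,-15.392) -> (26.346,-21.192) [heading=150, move]
    -- iteration 2/3 --
    LT 60: heading 150 -> 210
    BK 11.6: (26.346,-21.192) -> (36.392,-15.392) [heading=210, move]
    -- iteration 3/3 --
    LT 60: heading 210 -> 270
    BK 11.6: (36.392,-15.392) -> (36.392,-3.792) [heading=270, move]
  ]
  -- iteration 3/4 --
  RT 120: heading 270 -> 150
  LT 30: heading 150 -> 180
  FD 4.7: (36.392,-3.792) -> (31.692,-3.792) [heading=180, move]
  REPEAT 3 [
    -- iteration 1/3 --
    LT 60: heading 180 -> 240
    BK 11.6: (31.692,-3.792) -> (37.492,6.254) [heading=240, move]
    -- iteration 2/3 --
    LT 60: heading 240 -> 300
    BK 11.6: (37.492,6.254) -> (31.692,16.3) [heading=300, move]
    -- iteration 3/3 --
    LT 60: heading 300 -> 0
    BK 11.6: (31.692,16.3) -> (20.092,16.3) [heading=0, move]
  ]
  -- iteration 4/4 --
  RT 120: heading 0 -> 240
  LT 30: heading 240 -> 270
  FD 4.7: (20.092,16.3) -> (20.092,11.6) [heading=270, move]
  REPEAT 3 [
    -- iteration 1/3 --
    LT 60: heading 270 -> 330
    BK 11.6: (20.092,11.6) -> (10.046,17.4) [heading=330, move]
    -- iteration 2/3 --
    LT 60: heading 330 -> 30
    BK 11.6: (10.046,17.4) -> (0,11.6) [heading=30, move]
    -- iteration 3/3 --
    LT 60: heading 30 -> 90
    BK 11.6: (0,11.6) -> (0,0) [heading=90, move]
  ]
]
FD 3.5: (0,0) -> (0,3.5) [heading=90, move]
LT 352: heading 90 -> 82
RT 120: heading 82 -> 322
FD 1.9: (0,3.5) -> (1.497,2.33) [heading=322, move]
Final: pos=(1.497,2.33), heading=322, 0 segment(s) drawn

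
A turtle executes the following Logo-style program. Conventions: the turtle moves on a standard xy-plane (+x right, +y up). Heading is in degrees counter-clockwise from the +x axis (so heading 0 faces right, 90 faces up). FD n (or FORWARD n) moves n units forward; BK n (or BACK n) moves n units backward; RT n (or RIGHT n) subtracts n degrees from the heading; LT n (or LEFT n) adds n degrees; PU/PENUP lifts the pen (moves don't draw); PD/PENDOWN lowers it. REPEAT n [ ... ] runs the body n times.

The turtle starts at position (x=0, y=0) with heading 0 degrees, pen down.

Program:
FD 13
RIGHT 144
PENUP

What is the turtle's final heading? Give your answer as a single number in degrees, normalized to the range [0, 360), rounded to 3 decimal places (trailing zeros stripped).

Answer: 216

Derivation:
Executing turtle program step by step:
Start: pos=(0,0), heading=0, pen down
FD 13: (0,0) -> (13,0) [heading=0, draw]
RT 144: heading 0 -> 216
PU: pen up
Final: pos=(13,0), heading=216, 1 segment(s) drawn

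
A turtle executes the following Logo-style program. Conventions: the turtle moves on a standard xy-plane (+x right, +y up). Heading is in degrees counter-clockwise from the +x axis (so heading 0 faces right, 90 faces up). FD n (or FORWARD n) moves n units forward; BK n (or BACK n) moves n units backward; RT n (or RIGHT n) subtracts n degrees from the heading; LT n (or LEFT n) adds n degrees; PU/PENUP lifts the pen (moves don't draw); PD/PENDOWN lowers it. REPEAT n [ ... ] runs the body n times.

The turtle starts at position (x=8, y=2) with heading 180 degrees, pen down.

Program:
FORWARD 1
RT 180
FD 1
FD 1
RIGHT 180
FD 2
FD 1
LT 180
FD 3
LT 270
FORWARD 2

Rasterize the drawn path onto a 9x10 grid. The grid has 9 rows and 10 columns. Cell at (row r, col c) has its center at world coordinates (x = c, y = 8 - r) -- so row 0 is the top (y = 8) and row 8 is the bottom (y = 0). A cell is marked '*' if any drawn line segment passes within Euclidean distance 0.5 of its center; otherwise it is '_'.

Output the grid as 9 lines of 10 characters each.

Segment 0: (8,2) -> (7,2)
Segment 1: (7,2) -> (8,2)
Segment 2: (8,2) -> (9,2)
Segment 3: (9,2) -> (7,2)
Segment 4: (7,2) -> (6,2)
Segment 5: (6,2) -> (9,2)
Segment 6: (9,2) -> (9,-0)

Answer: __________
__________
__________
__________
__________
__________
______****
_________*
_________*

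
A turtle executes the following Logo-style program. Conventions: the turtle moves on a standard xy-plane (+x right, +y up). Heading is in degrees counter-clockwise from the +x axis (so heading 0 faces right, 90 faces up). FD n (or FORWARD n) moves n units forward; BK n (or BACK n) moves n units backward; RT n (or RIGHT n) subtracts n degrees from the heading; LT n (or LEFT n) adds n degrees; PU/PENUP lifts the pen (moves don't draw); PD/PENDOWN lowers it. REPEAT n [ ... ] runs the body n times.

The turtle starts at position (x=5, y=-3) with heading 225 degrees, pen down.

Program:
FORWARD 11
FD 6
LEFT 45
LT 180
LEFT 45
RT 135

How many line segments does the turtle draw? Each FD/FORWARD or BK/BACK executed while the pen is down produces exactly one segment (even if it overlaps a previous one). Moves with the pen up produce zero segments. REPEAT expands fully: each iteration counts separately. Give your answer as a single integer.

Answer: 2

Derivation:
Executing turtle program step by step:
Start: pos=(5,-3), heading=225, pen down
FD 11: (5,-3) -> (-2.778,-10.778) [heading=225, draw]
FD 6: (-2.778,-10.778) -> (-7.021,-15.021) [heading=225, draw]
LT 45: heading 225 -> 270
LT 180: heading 270 -> 90
LT 45: heading 90 -> 135
RT 135: heading 135 -> 0
Final: pos=(-7.021,-15.021), heading=0, 2 segment(s) drawn
Segments drawn: 2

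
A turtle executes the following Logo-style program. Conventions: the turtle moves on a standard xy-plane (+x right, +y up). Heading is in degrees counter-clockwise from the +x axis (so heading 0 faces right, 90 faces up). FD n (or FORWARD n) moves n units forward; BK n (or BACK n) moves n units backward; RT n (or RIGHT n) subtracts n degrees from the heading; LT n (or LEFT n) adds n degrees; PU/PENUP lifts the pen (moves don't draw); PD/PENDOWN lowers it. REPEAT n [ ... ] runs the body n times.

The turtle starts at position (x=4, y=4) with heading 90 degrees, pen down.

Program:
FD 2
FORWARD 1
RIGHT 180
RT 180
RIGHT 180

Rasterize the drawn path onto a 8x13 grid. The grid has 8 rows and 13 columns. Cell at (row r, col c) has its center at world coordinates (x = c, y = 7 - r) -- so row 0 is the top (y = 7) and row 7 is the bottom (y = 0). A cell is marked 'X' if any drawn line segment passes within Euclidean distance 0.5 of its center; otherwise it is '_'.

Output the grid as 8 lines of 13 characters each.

Segment 0: (4,4) -> (4,6)
Segment 1: (4,6) -> (4,7)

Answer: ____X________
____X________
____X________
____X________
_____________
_____________
_____________
_____________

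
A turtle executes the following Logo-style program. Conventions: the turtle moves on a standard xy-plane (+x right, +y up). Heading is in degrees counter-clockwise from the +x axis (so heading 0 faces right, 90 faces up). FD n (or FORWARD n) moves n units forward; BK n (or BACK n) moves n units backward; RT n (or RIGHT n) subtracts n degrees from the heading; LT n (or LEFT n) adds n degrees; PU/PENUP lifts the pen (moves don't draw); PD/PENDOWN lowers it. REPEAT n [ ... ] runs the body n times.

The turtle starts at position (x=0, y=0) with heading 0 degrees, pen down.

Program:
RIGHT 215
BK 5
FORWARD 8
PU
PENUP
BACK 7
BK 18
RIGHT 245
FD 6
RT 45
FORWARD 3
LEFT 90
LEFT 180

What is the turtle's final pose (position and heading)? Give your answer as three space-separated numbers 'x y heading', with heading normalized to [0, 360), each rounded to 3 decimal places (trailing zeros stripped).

Answer: 14.522 -20.248 125

Derivation:
Executing turtle program step by step:
Start: pos=(0,0), heading=0, pen down
RT 215: heading 0 -> 145
BK 5: (0,0) -> (4.096,-2.868) [heading=145, draw]
FD 8: (4.096,-2.868) -> (-2.457,1.721) [heading=145, draw]
PU: pen up
PU: pen up
BK 7: (-2.457,1.721) -> (3.277,-2.294) [heading=145, move]
BK 18: (3.277,-2.294) -> (18.021,-12.619) [heading=145, move]
RT 245: heading 145 -> 260
FD 6: (18.021,-12.619) -> (16.979,-18.528) [heading=260, move]
RT 45: heading 260 -> 215
FD 3: (16.979,-18.528) -> (14.522,-20.248) [heading=215, move]
LT 90: heading 215 -> 305
LT 180: heading 305 -> 125
Final: pos=(14.522,-20.248), heading=125, 2 segment(s) drawn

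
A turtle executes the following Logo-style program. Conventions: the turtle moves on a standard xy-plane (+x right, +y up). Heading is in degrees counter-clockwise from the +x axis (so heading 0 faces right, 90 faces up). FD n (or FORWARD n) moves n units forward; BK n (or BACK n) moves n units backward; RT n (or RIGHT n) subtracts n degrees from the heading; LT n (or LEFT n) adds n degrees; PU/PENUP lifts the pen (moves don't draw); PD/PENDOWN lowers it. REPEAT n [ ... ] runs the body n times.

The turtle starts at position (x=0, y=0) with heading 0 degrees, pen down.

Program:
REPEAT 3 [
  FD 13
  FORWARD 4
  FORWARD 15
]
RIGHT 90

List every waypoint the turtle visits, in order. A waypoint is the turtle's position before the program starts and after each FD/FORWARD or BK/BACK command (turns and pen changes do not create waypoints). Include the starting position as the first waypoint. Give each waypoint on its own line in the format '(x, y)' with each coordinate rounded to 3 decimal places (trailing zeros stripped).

Answer: (0, 0)
(13, 0)
(17, 0)
(32, 0)
(45, 0)
(49, 0)
(64, 0)
(77, 0)
(81, 0)
(96, 0)

Derivation:
Executing turtle program step by step:
Start: pos=(0,0), heading=0, pen down
REPEAT 3 [
  -- iteration 1/3 --
  FD 13: (0,0) -> (13,0) [heading=0, draw]
  FD 4: (13,0) -> (17,0) [heading=0, draw]
  FD 15: (17,0) -> (32,0) [heading=0, draw]
  -- iteration 2/3 --
  FD 13: (32,0) -> (45,0) [heading=0, draw]
  FD 4: (45,0) -> (49,0) [heading=0, draw]
  FD 15: (49,0) -> (64,0) [heading=0, draw]
  -- iteration 3/3 --
  FD 13: (64,0) -> (77,0) [heading=0, draw]
  FD 4: (77,0) -> (81,0) [heading=0, draw]
  FD 15: (81,0) -> (96,0) [heading=0, draw]
]
RT 90: heading 0 -> 270
Final: pos=(96,0), heading=270, 9 segment(s) drawn
Waypoints (10 total):
(0, 0)
(13, 0)
(17, 0)
(32, 0)
(45, 0)
(49, 0)
(64, 0)
(77, 0)
(81, 0)
(96, 0)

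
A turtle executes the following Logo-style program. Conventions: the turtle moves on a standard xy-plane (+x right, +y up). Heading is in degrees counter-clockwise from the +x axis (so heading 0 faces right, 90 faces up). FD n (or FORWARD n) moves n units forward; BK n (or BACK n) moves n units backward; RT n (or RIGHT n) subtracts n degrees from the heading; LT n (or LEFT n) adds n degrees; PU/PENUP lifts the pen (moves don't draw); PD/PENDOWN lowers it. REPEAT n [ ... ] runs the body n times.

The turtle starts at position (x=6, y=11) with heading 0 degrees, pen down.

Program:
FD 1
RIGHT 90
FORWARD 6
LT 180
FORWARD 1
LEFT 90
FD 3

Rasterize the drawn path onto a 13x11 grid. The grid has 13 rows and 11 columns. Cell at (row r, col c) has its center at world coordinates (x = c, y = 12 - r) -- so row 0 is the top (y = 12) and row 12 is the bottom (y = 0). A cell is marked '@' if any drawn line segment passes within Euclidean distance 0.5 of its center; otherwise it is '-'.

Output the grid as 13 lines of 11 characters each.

Segment 0: (6,11) -> (7,11)
Segment 1: (7,11) -> (7,5)
Segment 2: (7,5) -> (7,6)
Segment 3: (7,6) -> (4,6)

Answer: -----------
------@@---
-------@---
-------@---
-------@---
-------@---
----@@@@---
-------@---
-----------
-----------
-----------
-----------
-----------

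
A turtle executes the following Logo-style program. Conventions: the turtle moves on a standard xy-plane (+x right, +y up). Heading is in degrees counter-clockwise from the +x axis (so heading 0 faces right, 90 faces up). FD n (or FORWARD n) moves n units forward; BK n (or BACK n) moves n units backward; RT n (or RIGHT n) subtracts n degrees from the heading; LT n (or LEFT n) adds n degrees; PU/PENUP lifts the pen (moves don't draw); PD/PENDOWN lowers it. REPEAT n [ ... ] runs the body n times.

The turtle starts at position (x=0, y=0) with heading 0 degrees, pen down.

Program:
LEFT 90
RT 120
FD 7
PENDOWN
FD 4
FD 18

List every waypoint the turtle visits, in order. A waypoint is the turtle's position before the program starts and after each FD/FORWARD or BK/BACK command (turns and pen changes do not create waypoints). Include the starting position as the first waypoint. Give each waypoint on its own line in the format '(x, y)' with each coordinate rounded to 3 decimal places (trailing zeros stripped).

Executing turtle program step by step:
Start: pos=(0,0), heading=0, pen down
LT 90: heading 0 -> 90
RT 120: heading 90 -> 330
FD 7: (0,0) -> (6.062,-3.5) [heading=330, draw]
PD: pen down
FD 4: (6.062,-3.5) -> (9.526,-5.5) [heading=330, draw]
FD 18: (9.526,-5.5) -> (25.115,-14.5) [heading=330, draw]
Final: pos=(25.115,-14.5), heading=330, 3 segment(s) drawn
Waypoints (4 total):
(0, 0)
(6.062, -3.5)
(9.526, -5.5)
(25.115, -14.5)

Answer: (0, 0)
(6.062, -3.5)
(9.526, -5.5)
(25.115, -14.5)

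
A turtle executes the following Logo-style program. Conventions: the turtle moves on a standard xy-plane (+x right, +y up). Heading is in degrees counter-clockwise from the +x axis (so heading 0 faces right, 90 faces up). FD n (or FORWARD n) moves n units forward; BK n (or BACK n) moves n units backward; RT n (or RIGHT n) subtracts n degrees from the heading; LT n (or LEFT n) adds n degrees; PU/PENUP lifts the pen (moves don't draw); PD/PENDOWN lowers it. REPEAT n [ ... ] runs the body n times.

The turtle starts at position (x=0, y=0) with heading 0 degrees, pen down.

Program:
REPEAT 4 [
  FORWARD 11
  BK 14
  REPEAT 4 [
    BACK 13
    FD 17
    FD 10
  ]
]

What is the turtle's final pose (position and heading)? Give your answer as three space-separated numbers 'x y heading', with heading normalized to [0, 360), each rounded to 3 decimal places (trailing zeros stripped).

Answer: 212 0 0

Derivation:
Executing turtle program step by step:
Start: pos=(0,0), heading=0, pen down
REPEAT 4 [
  -- iteration 1/4 --
  FD 11: (0,0) -> (11,0) [heading=0, draw]
  BK 14: (11,0) -> (-3,0) [heading=0, draw]
  REPEAT 4 [
    -- iteration 1/4 --
    BK 13: (-3,0) -> (-16,0) [heading=0, draw]
    FD 17: (-16,0) -> (1,0) [heading=0, draw]
    FD 10: (1,0) -> (11,0) [heading=0, draw]
    -- iteration 2/4 --
    BK 13: (11,0) -> (-2,0) [heading=0, draw]
    FD 17: (-2,0) -> (15,0) [heading=0, draw]
    FD 10: (15,0) -> (25,0) [heading=0, draw]
    -- iteration 3/4 --
    BK 13: (25,0) -> (12,0) [heading=0, draw]
    FD 17: (12,0) -> (29,0) [heading=0, draw]
    FD 10: (29,0) -> (39,0) [heading=0, draw]
    -- iteration 4/4 --
    BK 13: (39,0) -> (26,0) [heading=0, draw]
    FD 17: (26,0) -> (43,0) [heading=0, draw]
    FD 10: (43,0) -> (53,0) [heading=0, draw]
  ]
  -- iteration 2/4 --
  FD 11: (53,0) -> (64,0) [heading=0, draw]
  BK 14: (64,0) -> (50,0) [heading=0, draw]
  REPEAT 4 [
    -- iteration 1/4 --
    BK 13: (50,0) -> (37,0) [heading=0, draw]
    FD 17: (37,0) -> (54,0) [heading=0, draw]
    FD 10: (54,0) -> (64,0) [heading=0, draw]
    -- iteration 2/4 --
    BK 13: (64,0) -> (51,0) [heading=0, draw]
    FD 17: (51,0) -> (68,0) [heading=0, draw]
    FD 10: (68,0) -> (78,0) [heading=0, draw]
    -- iteration 3/4 --
    BK 13: (78,0) -> (65,0) [heading=0, draw]
    FD 17: (65,0) -> (82,0) [heading=0, draw]
    FD 10: (82,0) -> (92,0) [heading=0, draw]
    -- iteration 4/4 --
    BK 13: (92,0) -> (79,0) [heading=0, draw]
    FD 17: (79,0) -> (96,0) [heading=0, draw]
    FD 10: (96,0) -> (106,0) [heading=0, draw]
  ]
  -- iteration 3/4 --
  FD 11: (106,0) -> (117,0) [heading=0, draw]
  BK 14: (117,0) -> (103,0) [heading=0, draw]
  REPEAT 4 [
    -- iteration 1/4 --
    BK 13: (103,0) -> (90,0) [heading=0, draw]
    FD 17: (90,0) -> (107,0) [heading=0, draw]
    FD 10: (107,0) -> (117,0) [heading=0, draw]
    -- iteration 2/4 --
    BK 13: (117,0) -> (104,0) [heading=0, draw]
    FD 17: (104,0) -> (121,0) [heading=0, draw]
    FD 10: (121,0) -> (131,0) [heading=0, draw]
    -- iteration 3/4 --
    BK 13: (131,0) -> (118,0) [heading=0, draw]
    FD 17: (118,0) -> (135,0) [heading=0, draw]
    FD 10: (135,0) -> (145,0) [heading=0, draw]
    -- iteration 4/4 --
    BK 13: (145,0) -> (132,0) [heading=0, draw]
    FD 17: (132,0) -> (149,0) [heading=0, draw]
    FD 10: (149,0) -> (159,0) [heading=0, draw]
  ]
  -- iteration 4/4 --
  FD 11: (159,0) -> (170,0) [heading=0, draw]
  BK 14: (170,0) -> (156,0) [heading=0, draw]
  REPEAT 4 [
    -- iteration 1/4 --
    BK 13: (156,0) -> (143,0) [heading=0, draw]
    FD 17: (143,0) -> (160,0) [heading=0, draw]
    FD 10: (160,0) -> (170,0) [heading=0, draw]
    -- iteration 2/4 --
    BK 13: (170,0) -> (157,0) [heading=0, draw]
    FD 17: (157,0) -> (174,0) [heading=0, draw]
    FD 10: (174,0) -> (184,0) [heading=0, draw]
    -- iteration 3/4 --
    BK 13: (184,0) -> (171,0) [heading=0, draw]
    FD 17: (171,0) -> (188,0) [heading=0, draw]
    FD 10: (188,0) -> (198,0) [heading=0, draw]
    -- iteration 4/4 --
    BK 13: (198,0) -> (185,0) [heading=0, draw]
    FD 17: (185,0) -> (202,0) [heading=0, draw]
    FD 10: (202,0) -> (212,0) [heading=0, draw]
  ]
]
Final: pos=(212,0), heading=0, 56 segment(s) drawn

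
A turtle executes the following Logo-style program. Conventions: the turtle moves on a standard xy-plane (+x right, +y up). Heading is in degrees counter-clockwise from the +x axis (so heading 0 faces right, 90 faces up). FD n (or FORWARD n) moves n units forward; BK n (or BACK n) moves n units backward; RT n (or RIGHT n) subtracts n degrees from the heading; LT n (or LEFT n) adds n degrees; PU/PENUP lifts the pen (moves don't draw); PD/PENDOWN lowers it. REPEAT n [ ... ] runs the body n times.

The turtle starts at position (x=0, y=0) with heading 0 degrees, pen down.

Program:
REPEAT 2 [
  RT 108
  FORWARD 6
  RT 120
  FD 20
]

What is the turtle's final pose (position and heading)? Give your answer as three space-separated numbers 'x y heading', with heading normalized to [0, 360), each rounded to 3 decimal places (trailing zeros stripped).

Answer: -11.846 -8.293 264

Derivation:
Executing turtle program step by step:
Start: pos=(0,0), heading=0, pen down
REPEAT 2 [
  -- iteration 1/2 --
  RT 108: heading 0 -> 252
  FD 6: (0,0) -> (-1.854,-5.706) [heading=252, draw]
  RT 120: heading 252 -> 132
  FD 20: (-1.854,-5.706) -> (-15.237,9.157) [heading=132, draw]
  -- iteration 2/2 --
  RT 108: heading 132 -> 24
  FD 6: (-15.237,9.157) -> (-9.755,11.597) [heading=24, draw]
  RT 120: heading 24 -> 264
  FD 20: (-9.755,11.597) -> (-11.846,-8.293) [heading=264, draw]
]
Final: pos=(-11.846,-8.293), heading=264, 4 segment(s) drawn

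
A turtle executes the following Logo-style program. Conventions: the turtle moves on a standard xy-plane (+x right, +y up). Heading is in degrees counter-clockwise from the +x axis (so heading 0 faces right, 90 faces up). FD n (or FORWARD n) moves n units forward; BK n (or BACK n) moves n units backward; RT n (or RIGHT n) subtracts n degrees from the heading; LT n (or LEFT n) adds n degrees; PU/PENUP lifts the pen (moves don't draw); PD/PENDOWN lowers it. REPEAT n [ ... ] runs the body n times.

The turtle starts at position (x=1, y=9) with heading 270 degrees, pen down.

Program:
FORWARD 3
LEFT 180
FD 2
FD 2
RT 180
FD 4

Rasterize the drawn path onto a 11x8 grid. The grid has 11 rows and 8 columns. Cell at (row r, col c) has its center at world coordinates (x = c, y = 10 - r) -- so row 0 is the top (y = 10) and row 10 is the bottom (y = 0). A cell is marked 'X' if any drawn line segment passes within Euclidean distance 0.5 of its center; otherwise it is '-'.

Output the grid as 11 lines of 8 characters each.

Segment 0: (1,9) -> (1,6)
Segment 1: (1,6) -> (1,8)
Segment 2: (1,8) -> (1,10)
Segment 3: (1,10) -> (1,6)

Answer: -X------
-X------
-X------
-X------
-X------
--------
--------
--------
--------
--------
--------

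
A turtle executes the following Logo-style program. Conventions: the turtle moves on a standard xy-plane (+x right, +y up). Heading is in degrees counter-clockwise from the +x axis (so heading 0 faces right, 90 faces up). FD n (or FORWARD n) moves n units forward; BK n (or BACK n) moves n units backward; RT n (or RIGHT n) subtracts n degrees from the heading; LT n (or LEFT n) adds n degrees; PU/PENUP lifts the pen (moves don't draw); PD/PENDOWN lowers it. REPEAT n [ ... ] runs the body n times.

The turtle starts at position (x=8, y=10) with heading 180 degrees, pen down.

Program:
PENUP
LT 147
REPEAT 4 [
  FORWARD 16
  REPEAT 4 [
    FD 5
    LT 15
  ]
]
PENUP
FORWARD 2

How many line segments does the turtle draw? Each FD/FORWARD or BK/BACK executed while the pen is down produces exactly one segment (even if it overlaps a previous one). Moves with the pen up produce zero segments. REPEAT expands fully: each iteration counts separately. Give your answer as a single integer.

Answer: 0

Derivation:
Executing turtle program step by step:
Start: pos=(8,10), heading=180, pen down
PU: pen up
LT 147: heading 180 -> 327
REPEAT 4 [
  -- iteration 1/4 --
  FD 16: (8,10) -> (21.419,1.286) [heading=327, move]
  REPEAT 4 [
    -- iteration 1/4 --
    FD 5: (21.419,1.286) -> (25.612,-1.437) [heading=327, move]
    LT 15: heading 327 -> 342
    -- iteration 2/4 --
    FD 5: (25.612,-1.437) -> (30.367,-2.983) [heading=342, move]
    LT 15: heading 342 -> 357
    -- iteration 3/4 --
    FD 5: (30.367,-2.983) -> (35.361,-3.244) [heading=357, move]
    LT 15: heading 357 -> 12
    -- iteration 4/4 --
    FD 5: (35.361,-3.244) -> (40.251,-2.205) [heading=12, move]
    LT 15: heading 12 -> 27
  ]
  -- iteration 2/4 --
  FD 16: (40.251,-2.205) -> (54.507,5.059) [heading=27, move]
  REPEAT 4 [
    -- iteration 1/4 --
    FD 5: (54.507,5.059) -> (58.962,7.329) [heading=27, move]
    LT 15: heading 27 -> 42
    -- iteration 2/4 --
    FD 5: (58.962,7.329) -> (62.678,10.675) [heading=42, move]
    LT 15: heading 42 -> 57
    -- iteration 3/4 --
    FD 5: (62.678,10.675) -> (65.401,14.868) [heading=57, move]
    LT 15: heading 57 -> 72
    -- iteration 4/4 --
    FD 5: (65.401,14.868) -> (66.946,19.623) [heading=72, move]
    LT 15: heading 72 -> 87
  ]
  -- iteration 3/4 --
  FD 16: (66.946,19.623) -> (67.784,35.602) [heading=87, move]
  REPEAT 4 [
    -- iteration 1/4 --
    FD 5: (67.784,35.602) -> (68.045,40.595) [heading=87, move]
    LT 15: heading 87 -> 102
    -- iteration 2/4 --
    FD 5: (68.045,40.595) -> (67.006,45.485) [heading=102, move]
    LT 15: heading 102 -> 117
    -- iteration 3/4 --
    FD 5: (67.006,45.485) -> (64.736,49.94) [heading=117, move]
    LT 15: heading 117 -> 132
    -- iteration 4/4 --
    FD 5: (64.736,49.94) -> (61.39,53.656) [heading=132, move]
    LT 15: heading 132 -> 147
  ]
  -- iteration 4/4 --
  FD 16: (61.39,53.656) -> (47.972,62.37) [heading=147, move]
  REPEAT 4 [
    -- iteration 1/4 --
    FD 5: (47.972,62.37) -> (43.778,65.094) [heading=147, move]
    LT 15: heading 147 -> 162
    -- iteration 2/4 --
    FD 5: (43.778,65.094) -> (39.023,66.639) [heading=162, move]
    LT 15: heading 162 -> 177
    -- iteration 3/4 --
    FD 5: (39.023,66.639) -> (34.03,66.9) [heading=177, move]
    LT 15: heading 177 -> 192
    -- iteration 4/4 --
    FD 5: (34.03,66.9) -> (29.139,65.861) [heading=192, move]
    LT 15: heading 192 -> 207
  ]
]
PU: pen up
FD 2: (29.139,65.861) -> (27.357,64.953) [heading=207, move]
Final: pos=(27.357,64.953), heading=207, 0 segment(s) drawn
Segments drawn: 0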